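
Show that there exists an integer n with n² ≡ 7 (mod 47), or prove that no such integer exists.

Take n = 30. Then 30² = 900 = 19·47 + 7, so 30² ≡ 7 (mod 47).

n = 30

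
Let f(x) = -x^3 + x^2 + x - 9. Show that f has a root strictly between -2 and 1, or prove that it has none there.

f(-2) = 1 and f(1) = -8, which have opposite signs.
As a polynomial, f is continuous on every closed interval.
By the Intermediate Value Theorem f must vanish at some point of (-2, 1).

Yes, f has a root in the interval.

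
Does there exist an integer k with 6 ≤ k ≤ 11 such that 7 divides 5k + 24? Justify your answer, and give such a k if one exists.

For k = 6, 7, …, 11 the values of 5k + 24 modulo 7 are 5, 3, 1, 6, 4, 2 respectively.
The residue 0 does not occur, so no k in [6, 11] makes 5k + 24 a multiple of 7.

There is no such integer k in that range.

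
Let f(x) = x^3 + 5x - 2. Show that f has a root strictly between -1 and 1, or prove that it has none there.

Yes, f has a root in the interval.

f(-1) = -8 and f(1) = 4, which have opposite signs.
Since f is a polynomial it is continuous on [-1, 1].
By the Intermediate Value Theorem f must vanish at some point of (-1, 1).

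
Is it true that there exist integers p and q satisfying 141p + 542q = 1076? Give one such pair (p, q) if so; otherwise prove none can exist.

141 and 542 are coprime, so 141p + 542q ranges over all of ℤ.
Euclidean algorithm: 542 = 3·141 + 119, 141 = 1·119 + 22, 119 = 5·22 + 9, 22 = 2·9 + 4, 9 = 2·4 + 1, 4 = 4·1 + 0.
Working back up the chain: 1 = 9 − 2·4 = 9 − 2·(22 − 2·9) = −2·22 + 5·9 = −2·22 + 5·(119 − 5·22) = 5·119 − 27·22 = 5·119 − 27·(141 − 1·119) = −27·141 + 32·119 = −27·141 + 32·(542 − 3·141) = 32·542 − 123·141. So 141·(-123) + 542·32 = 1.
Times 1076: 141·(-132348) + 542·34432 = 1076, so (-132348, 34432) solves it.
The general solution is p = -132348 + 542k, q = 34432 − 141k; taking k = 245 gives the smaller pair p = 442, q = -113.
Indeed 141·442 + 542·(-113) = 62322 − 61246 = 1076.

p = 442, q = -113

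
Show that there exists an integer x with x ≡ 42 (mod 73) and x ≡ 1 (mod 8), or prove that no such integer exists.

x = 553

Since 73 and 8 share no common factor, CRT says the pair of congruences has a solution (unique mod 584).
Any solution of the first congruence is x = 42 + 73t; substituting into the second, 73t ≡ 1 − 42 ≡ 7 (mod 8).
73 ≡ 1 (mod 8), so this reads 1t ≡ 7 (mod 8). So t ≡ 7 (mod 8).
With t = 7: x = 42 + 73·7 = 553.
Check: 553 mod 73 = 42, 553 mod 8 = 1. ✓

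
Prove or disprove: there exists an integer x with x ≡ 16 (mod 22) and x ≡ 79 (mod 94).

No, no such integer exists.

Reduce both congruences modulo 2, which divides 22 and 94: they say x ≡ 16 (mod 2) and x ≡ 79 (mod 2).
These are incompatible: 16 − 79 = -63 is not divisible by 2.
Therefore no such x exists.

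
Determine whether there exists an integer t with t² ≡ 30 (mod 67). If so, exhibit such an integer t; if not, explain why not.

No, no such integer exists.

67 is prime, so by Euler's criterion 30 is a square mod 67 iff 30^((67−1)/2) = 30^33 ≡ 1 (mod 67).
Squaring successively (mod 67): 30^2 = 900 ≡ 29; 30^4 ≡ 29² = 841 ≡ 37; 30^8 ≡ 37² = 1369 ≡ 29; 30^16 ≡ 29² = 841 ≡ 37; 30^32 ≡ 37² = 1369 ≡ 29.
Since 33 = 32 + 1, 30^33 ≡ 29 · 30; multiplying out mod 67: 29·30 = 870 ≡ 66. Thus 30^33 ≡ 66 ≡ −1 (mod 67).
By Euler's criterion 30 is a quadratic non-residue mod 67: no t satisfies t² ≡ 30 (mod 67).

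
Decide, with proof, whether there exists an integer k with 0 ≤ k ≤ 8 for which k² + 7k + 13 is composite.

At k = 7: 7² + 7·7 + 13 = 111 = 3·37, which is composite.

k = 7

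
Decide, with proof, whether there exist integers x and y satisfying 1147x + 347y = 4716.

x = 254, y = -826

Since gcd(1147, 347) = 1, every integer is an integer combination of 1147 and 347.
Run the Euclidean algorithm on 1147 and 347: 1147 = 3·347 + 106, 347 = 3·106 + 29, 106 = 3·29 + 19, 29 = 1·19 + 10, 19 = 1·10 + 9, 10 = 1·9 + 1, 9 = 9·1 + 0.
Working back up the chain: 1 = 10 − 1·9 = 10 − (19 − 1·10) = −19 + 2·10 = −19 + 2·(29 − 1·19) = 2·29 − 3·19 = 2·29 − 3·(106 − 3·29) = −3·106 + 11·29 = −3·106 + 11·(347 − 3·106) = 11·347 − 36·106 = 11·347 − 36·(1147 − 3·347) = −36·1147 + 119·347. So 1147·(-36) + 347·119 = 1.
Multiplying through by 4716: x = (-36)·4716 = -169776, y = 119·4716 = 561204 is a solution.
The general solution is x = -169776 + 347k, y = 561204 − 1147k; taking k = 490 gives the smaller pair x = 254, y = -826.
Indeed 1147·254 + 347·(-826) = 291338 − 286622 = 4716.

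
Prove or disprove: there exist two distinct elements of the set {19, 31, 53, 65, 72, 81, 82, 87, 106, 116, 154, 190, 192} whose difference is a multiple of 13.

Two integers differ by a multiple of 13 exactly when they have the same residue mod 13. The residues are 19↦6, 31↦5, 53↦1, 65↦0, 72↦7, 81↦3, 82↦4, 87↦9, 106↦2, 116↦12, 154↦11, 190↦8, 192↦10.
All 13 residues are distinct, so no two elements differ by a multiple of 13.

No such pair exists.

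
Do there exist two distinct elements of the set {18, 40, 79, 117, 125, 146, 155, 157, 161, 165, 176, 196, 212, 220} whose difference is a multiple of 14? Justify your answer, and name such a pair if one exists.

No, no such pair exists.

Two integers differ by a multiple of 14 exactly when they have the same residue mod 14. The residues are 18↦4, 40↦12, 79↦9, 117↦5, 125↦13, 146↦6, 155↦1, 157↦3, 161↦7, 165↦11, 176↦8, 196↦0, 212↦2, 220↦10.
These 14 residues are pairwise different, hence no difference of two elements is divisible by 14.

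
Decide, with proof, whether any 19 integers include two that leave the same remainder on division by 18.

Each integer lies in one of the 18 residue classes modulo 18.
With 19 integers and only 18 classes, the pigeonhole principle forces two of them, say a and b, into the same class.
That is, a and b leave the same remainder on division by 18, as claimed.

Yes, this is always true.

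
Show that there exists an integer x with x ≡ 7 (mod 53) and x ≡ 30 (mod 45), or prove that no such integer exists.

gcd(53, 45) = 1, so the Chinese Remainder Theorem guarantees exactly one residue class mod 2385 satisfying both.
Write x = 7 + 53t and require 7 + 53t ≡ 30 (mod 45), i.e. 53t ≡ 23 (mod 45).
53 ≡ 8 (mod 45), so this reads 8t ≡ 23 (mod 45). To invert 8 modulo 45: 45 = 5·8 + 5, 8 = 1·5 + 3, 5 = 1·3 + 2, 3 = 1·2 + 1, 2 = 2·1 + 0, and unwinding, 1 = 3 − 1·2 = 3 − (5 − 1·3) = −5 + 2·3 = −5 + 2·(8 − 1·5) = 2·8 − 3·5 = 2·8 − 3·(45 − 5·8) = −3·45 + 17·8. Thus 8⁻¹ ≡ 17 (mod 45).
Therefore t ≡ 17·23 = 391 ≡ 31 (mod 45).
With t = 31: x = 7 + 53·31 = 1650.
Check: 1650 mod 53 = 7, 1650 mod 45 = 30. ✓

x = 1650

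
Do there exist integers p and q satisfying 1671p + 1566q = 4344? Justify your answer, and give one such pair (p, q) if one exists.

Since gcd(1671, 1566) = 3 and 4344 = 3·1448, Bézout's identity guarantees a solution.
Dividing through by 3 reduces the equation to 557p + 522q = 1448.
Euclidean algorithm: 557 = 1·522 + 35, 522 = 14·35 + 32, 35 = 1·32 + 3, 32 = 10·3 + 2, 3 = 1·2 + 1, 2 = 2·1 + 0.
Working back up the chain: 1 = 3 − 1·2 = 3 − (32 − 10·3) = −32 + 11·3 = −32 + 11·(35 − 1·32) = 11·35 − 12·32 = 11·35 − 12·(522 − 14·35) = −12·522 + 179·35 = −12·522 + 179·(557 − 1·522) = 179·557 − 191·522. So 557·179 + 522·(-191) = 1.
Times 1448: 557·259192 + 522·(-276568) = 1448, so (259192, -276568) solves it.
Subtracting 496·522 from p and adding 496·557 to q gives the tidier solution (280, -296).
Indeed 1671·280 + 1566·(-296) = 467880 − 463536 = 4344.

p = 280, q = -296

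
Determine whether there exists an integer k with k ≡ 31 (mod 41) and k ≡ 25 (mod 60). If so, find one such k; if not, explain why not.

gcd(41, 60) = 1, so the Chinese Remainder Theorem guarantees exactly one residue class mod 2460 satisfying both.
Any solution of the first congruence is k = 31 + 41t; substituting into the second, 41t ≡ 25 − 31 ≡ 54 (mod 60).
To invert 41 modulo 60: 60 = 1·41 + 19, 41 = 2·19 + 3, 19 = 6·3 + 1, 3 = 3·1 + 0, and unwinding, 1 = 19 − 6·3 = 19 − 6·(41 − 2·19) = −6·41 + 13·19 = −6·41 + 13·(60 − 1·41) = 13·60 − 19·41. Thus 41⁻¹ ≡ -19 ≡ 41 (mod 60).
Multiplying by 41: t ≡ 41·54 = 2214 ≡ 54 (mod 60).
Taking t = 54 gives k = 31 + 41·54 = 2245.
Indeed 2245 ≡ 31 (mod 41) and 2245 ≡ 25 (mod 60).

k = 2245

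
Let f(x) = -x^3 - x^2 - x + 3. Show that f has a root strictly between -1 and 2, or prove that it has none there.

Yes, f has a root in the interval.

f(-1) = 4 and f(2) = -11, which have opposite signs.
Since f is a polynomial it is continuous on [-1, 2].
By the Intermediate Value Theorem f must vanish at some point of (-1, 2).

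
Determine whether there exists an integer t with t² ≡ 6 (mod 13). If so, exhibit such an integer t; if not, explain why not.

Since (13 − t)² ≡ t² (mod 13), it suffices to square t = 0, 1, …, 6: the residues are 0, 1, 4, 9, 3, 12, 10.
So the quadratic residues mod 13 are {0, 1, 3, 4, 9, 10, 12}, and 6 is not among them.
Therefore t² ≡ 6 (mod 13) has no solution.

No, no such integer exists.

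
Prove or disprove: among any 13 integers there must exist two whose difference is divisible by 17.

No; for instance {49, 50, 51, 52, 53, 54, 55, 56, 57, 58, 59, 60, 61} is a counterexample.

Consider the 13 integers 49, 50, …, 61. They lie in distinct residue classes modulo 17, since 13 ≤ 17.
No two share a residue, so no pair has difference divisible by 17; the claim fails for this set.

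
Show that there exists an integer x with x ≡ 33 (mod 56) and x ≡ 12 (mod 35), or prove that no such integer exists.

x = 257

Here gcd(56, 35) = 7, and both 33 and 12 leave remainder 5 mod 7, so the system is consistent.
List candidates x ≡ 33 (mod 56): 33, 89, 145, 201, 257. Modulo 35 these are 33, 19, 5, 26, 12; 257 gives 12 as required.
Verify: 257 = 4·56 + 33 and 257 = 7·35 + 12. ✓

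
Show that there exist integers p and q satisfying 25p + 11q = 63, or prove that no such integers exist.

p = 10, q = -17

Since gcd(25, 11) = 1, every integer is an integer combination of 25 and 11.
Dividing repeatedly: 25 = 2·11 + 3, 11 = 3·3 + 2, 3 = 1·2 + 1, 2 = 2·1 + 0.
Back-substituting, 1 = 3 − 1·2 = 3 − (11 − 3·3) = −11 + 4·3 = −11 + 4·(25 − 2·11) = 4·25 − 9·11; that is, 25·4 + 11·(-9) = 1.
Scaling by 63 gives the particular solution (p, q) = (252, -567).
Shifting by a multiple of (11, −25) keeps it a solution: p = 252 − 22·11 = 10, q = -567 + 22·25 = -17.
Check: 25·10 + 11·(-17) = 250 − 187 = 63. ✓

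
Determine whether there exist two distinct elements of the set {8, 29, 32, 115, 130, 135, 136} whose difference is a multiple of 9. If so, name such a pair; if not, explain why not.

Residues mod 9: 8↦8, 29↦2, 32↦5, 115↦7, 130↦4, 135↦0, 136↦1.
No residue repeats among the 7 elements, so no pair has difference ≡ 0 (mod 9).

No, no such pair exists.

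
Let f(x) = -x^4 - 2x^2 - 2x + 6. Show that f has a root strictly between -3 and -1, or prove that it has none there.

Such a root exists.

f(-3) = -87 and f(-1) = 5, which have opposite signs.
f is continuous everywhere (it is a polynomial), in particular on [-3, -1].
By the Intermediate Value Theorem f must vanish at some point of (-3, -1).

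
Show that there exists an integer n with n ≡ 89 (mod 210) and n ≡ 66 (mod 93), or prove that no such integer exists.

No such integer exists.

Both moduli are multiples of 3 = gcd(210, 93), so any solution would satisfy n ≡ 89 and n ≡ 66 modulo 3 simultaneously.
But 89 mod 3 = 2 while 66 mod 3 = 0, a contradiction.
Hence the system has no solution.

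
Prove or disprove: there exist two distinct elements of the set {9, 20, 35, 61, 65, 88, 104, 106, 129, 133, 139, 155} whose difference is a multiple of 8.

Yes: 9 and 65.

Reduce each element mod 8: 9↦1, 20↦4, 35↦3, 61↦5, 65↦1, 88↦0, 104↦0, 106↦2, 129↦1, 133↦5, 139↦3, 155↦3. The residue 1 repeats (at 9 and 65), and 65 − 9 = 56 = 7·8.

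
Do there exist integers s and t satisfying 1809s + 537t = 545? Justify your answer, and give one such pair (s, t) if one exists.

No, no such integers exist.

Both 1809 and 537 are divisible by gcd(1809, 537) = 3, hence so is any combination 1809s + 537t.
But 545 = 3·181 + 2, so 3 ∤ 545.
So the equation is unsolvable over ℤ.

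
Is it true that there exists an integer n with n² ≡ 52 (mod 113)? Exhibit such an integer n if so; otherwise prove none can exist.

n = 74

Take n = 74. Then 74² = 5476 = 48·113 + 52, so 74² ≡ 52 (mod 113).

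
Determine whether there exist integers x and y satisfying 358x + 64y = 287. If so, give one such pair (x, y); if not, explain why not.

Both 358 and 64 are divisible by gcd(358, 64) = 2, hence so is any combination 358x + 64y.
However 287 leaves remainder 1 on division by 2.
Therefore 358x + 64y = 287 has no solution in integers.

No, no such integers exist.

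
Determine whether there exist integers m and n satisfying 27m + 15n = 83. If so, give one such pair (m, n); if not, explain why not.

There are no such integers.

Any value of 27m + 15n is a multiple of gcd(27, 15) = 3.
But 83 = 3·27 + 2, so 3 ∤ 83.
Hence no integers m, n satisfy the equation.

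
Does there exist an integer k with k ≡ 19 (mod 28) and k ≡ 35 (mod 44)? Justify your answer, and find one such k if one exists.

k = 299

The moduli are not coprime: gcd(28, 44) = 4. Compatibility requires 4 ∣ (35 − 19) = 16, which holds, so solutions exist.
Put k = 19 + 28t, so we need 28t ≡ 16 (mod 44), equivalently (divide by 4) 7t ≡ 4 (mod 11).
To invert 7 modulo 11: 11 = 1·7 + 4, 7 = 1·4 + 3, 4 = 1·3 + 1, 3 = 3·1 + 0, and unwinding, 1 = 4 − 1·3 = 4 − (7 − 1·4) = −7 + 2·4 = −7 + 2·(11 − 1·7) = 2·11 − 3·7. Thus 7⁻¹ ≡ -3 ≡ 8 (mod 11).
Multiplying by 8: t ≡ 8·4 = 32 ≡ 10 (mod 11).
Then k = 19 + 28·10 = 299.
Indeed 299 ≡ 19 (mod 28) and 299 ≡ 35 (mod 44).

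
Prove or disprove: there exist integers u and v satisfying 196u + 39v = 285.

Since gcd(196, 39) = 1, every integer is an integer combination of 196 and 39.
Run the Euclidean algorithm on 196 and 39: 196 = 5·39 + 1, 39 = 39·1 + 0.
Unwinding: 1 = 196 − 5·39, i.e. 196·1 + 39·(-5) = 1.
Times 285: 196·285 + 39·(-1425) = 285, so (285, -1425) solves it.
Subtracting 7·39 from u and adding 7·196 to v gives the tidier solution (12, -53).
Check: 196·12 + 39·(-53) = 2352 − 2067 = 285. ✓

u = 12, v = -53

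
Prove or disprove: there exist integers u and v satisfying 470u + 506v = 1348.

u = 75, v = -67

gcd(470, 506) = 2, and 2 divides 1348, so integer solutions exist.
Dividing through by 2 reduces the equation to 235u + 253v = 674.
Dividing repeatedly: 253 = 1·235 + 18, 235 = 13·18 + 1, 18 = 18·1 + 0.
Working back up the chain: 1 = 235 − 13·18 = 235 − 13·(253 − 1·235) = −13·253 + 14·235. So 235·14 + 253·(-13) = 1.
Times 674: 235·9436 + 253·(-8762) = 674, so (9436, -8762) solves it.
Shifting by a multiple of (253, −235) keeps it a solution: u = 9436 − 37·253 = 75, v = -8762 + 37·235 = -67.
Indeed 470·75 + 506·(-67) = 35250 − 33902 = 1348.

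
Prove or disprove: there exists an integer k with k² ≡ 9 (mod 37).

k = 34 works: 34² = 1156, and 1156 − 9 = 1147 = 31·37.

k = 34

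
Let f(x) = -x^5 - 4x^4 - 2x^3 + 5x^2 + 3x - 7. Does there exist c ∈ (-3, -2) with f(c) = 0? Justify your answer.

f(-3) = 2 and f(-2) = -9, which have opposite signs.
f is continuous everywhere (it is a polynomial), in particular on [-3, -2].
The Intermediate Value Theorem then guarantees some c ∈ (-3, -2) with f(c) = 0.

Yes, such a c exists.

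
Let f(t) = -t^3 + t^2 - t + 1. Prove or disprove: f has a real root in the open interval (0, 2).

Yes, f has a root in the interval.

f(0) = 1 and f(2) = -5, which have opposite signs.
f is continuous everywhere (it is a polynomial), in particular on [0, 2].
By the Intermediate Value Theorem f must vanish at some point of (0, 2).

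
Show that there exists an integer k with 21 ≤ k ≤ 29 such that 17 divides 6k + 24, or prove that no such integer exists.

No such integer k in that range exists.

At k = 21, 6·21 + 24 = 150 ≡ 14 (mod 17), and each step in k adds 6, giving residues 14, 3, 9, 15, 4, 10, 16, 5, 11 for k = 21, 22, …, 29.
None is 0, so 17 never divides 6k + 24 on this range.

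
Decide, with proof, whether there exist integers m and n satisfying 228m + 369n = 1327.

gcd(228, 369) = 3, so every integer of the form 228m + 369n is a multiple of 3.
But 1327 = 3·442 + 1, so 3 ∤ 1327.
So the equation is unsolvable over ℤ.

No, no such integers exist.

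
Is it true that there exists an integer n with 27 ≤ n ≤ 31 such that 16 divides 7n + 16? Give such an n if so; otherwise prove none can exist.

No, no such integer n in that range exists.

The values of 7n + 16 for n = 27, 28, …, 31 are 205, 212, 219, 226, 233; reduced mod 16 these are 13, 4, 11, 2, 9.
The residue 0 does not occur, so no n in [27, 31] makes 7n + 16 a multiple of 16.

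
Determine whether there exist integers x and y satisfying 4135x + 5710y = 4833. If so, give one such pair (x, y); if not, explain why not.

Both 4135 and 5710 are divisible by gcd(4135, 5710) = 5, hence so is any combination 4135x + 5710y.
However 4833 leaves remainder 3 on division by 5.
Hence no integers x, y satisfy the equation.

No such integers exist.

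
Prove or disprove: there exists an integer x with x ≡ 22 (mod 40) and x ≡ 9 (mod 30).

No, no such integer exists.

gcd(40, 30) = 10. If x ≡ 22 (mod 40) and x ≡ 9 (mod 30), then x ≡ 22 (mod 10) and x ≡ 9 (mod 10).
However 22 ≡ 2 and 9 ≡ 9 (mod 10), and 2 ≠ 9.
Therefore no such x exists.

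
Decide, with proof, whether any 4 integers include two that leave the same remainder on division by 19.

No; for instance {68, 69, 70, 71} is a counterexample.

Take the 4 consecutive integers 68, 69, 70, 71: their residues mod 19 are all distinct because 4 ≤ 19.
Hence this collection has no pair with equal remainders mod 19, disproving the claim.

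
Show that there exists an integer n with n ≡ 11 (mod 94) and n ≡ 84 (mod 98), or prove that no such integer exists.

Reduce both congruences modulo 2, which divides 94 and 98: they say n ≡ 11 (mod 2) and n ≡ 84 (mod 2).
However 11 ≡ 1 and 84 ≡ 0 (mod 2), and 1 ≠ 0.
Therefore no such n exists.

No such integer exists.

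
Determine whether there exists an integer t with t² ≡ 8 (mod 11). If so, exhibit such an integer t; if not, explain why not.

No, no such integer exists.

Squares mod 11 repeat after t = 5 (as (−t)² = t²); for t = 0..5 they are 0, 1, 4, 9, 5, 3.
So the quadratic residues mod 11 are {0, 1, 3, 4, 5, 9}, and 8 is not among them.
Hence no integer t has t² ≡ 8 (mod 11).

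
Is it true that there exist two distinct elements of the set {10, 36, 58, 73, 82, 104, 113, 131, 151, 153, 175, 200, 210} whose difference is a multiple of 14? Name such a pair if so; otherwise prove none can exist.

There is no such pair.

Residues mod 14: 10↦10, 36↦8, 58↦2, 73↦3, 82↦12, 104↦6, 113↦1, 131↦5, 151↦11, 153↦13, 175↦7, 200↦4, 210↦0.
All 13 residues are distinct, so no two elements differ by a multiple of 14.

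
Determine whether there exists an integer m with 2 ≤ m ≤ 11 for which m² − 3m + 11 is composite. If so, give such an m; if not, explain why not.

At m = 11: 11² − 3·11 + 11 = 99 = 3·33, which is composite.

m = 11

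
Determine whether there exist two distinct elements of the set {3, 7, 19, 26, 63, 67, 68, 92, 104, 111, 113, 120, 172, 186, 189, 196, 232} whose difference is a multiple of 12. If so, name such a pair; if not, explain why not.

The pair (3, 63) works.

Reduce each element mod 12: 3↦3, 7↦7, 19↦7, 26↦2, 63↦3, 67↦7, 68↦8, 92↦8, 104↦8, 111↦3, 113↦5, 120↦0, 172↦4, 186↦6, 189↦9, 196↦4, 232↦4. The residue 3 repeats (at 3 and 63), and 63 − 3 = 60 = 5·12.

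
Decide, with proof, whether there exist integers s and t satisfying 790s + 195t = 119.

No such integers exist.

Any value of 790s + 195t is a multiple of gcd(790, 195) = 5.
However 119 leaves remainder 4 on division by 5.
Hence no integers s, t satisfy the equation.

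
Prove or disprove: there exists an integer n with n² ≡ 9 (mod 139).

Take n = 3. Then 3² = 9, and since 0 ≤ 9 < 139 this is already reduced: 3² ≡ 9 (mod 139).

n = 3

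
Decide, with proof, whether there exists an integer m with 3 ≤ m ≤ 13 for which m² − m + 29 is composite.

At m = 8: 8² − 8 + 29 = 85 = 5·17, which is composite.

m = 8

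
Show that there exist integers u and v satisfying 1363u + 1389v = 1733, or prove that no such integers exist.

1363 and 1389 are coprime, so 1363u + 1389v ranges over all of ℤ.
Dividing repeatedly: 1389 = 1·1363 + 26, 1363 = 52·26 + 11, 26 = 2·11 + 4, 11 = 2·4 + 3, 4 = 1·3 + 1, 3 = 3·1 + 0.
Back-substituting, 1 = 4 − 1·3 = 4 − (11 − 2·4) = −11 + 3·4 = −11 + 3·(26 − 2·11) = 3·26 − 7·11 = 3·26 − 7·(1363 − 52·26) = −7·1363 + 367·26 = −7·1363 + 367·(1389 − 1·1363) = 367·1389 − 374·1363; that is, 1363·(-374) + 1389·367 = 1.
Times 1733: 1363·(-648142) + 1389·636011 = 1733, so (-648142, 636011) solves it.
The general solution is u = -648142 + 1389k, v = 636011 − 1363k; taking k = 467 gives the smaller pair u = 521, v = -510.
Indeed 1363·521 + 1389·(-510) = 710123 − 708390 = 1733.

u = 521, v = -510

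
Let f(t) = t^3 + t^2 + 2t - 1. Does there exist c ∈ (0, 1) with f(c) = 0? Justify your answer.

f(0) = -1 and f(1) = 3, which have opposite signs.
f is continuous everywhere (it is a polynomial), in particular on [0, 1].
By the Intermediate Value Theorem, f takes the value 0 somewhere in the open interval.

Yes, f has a root in the interval.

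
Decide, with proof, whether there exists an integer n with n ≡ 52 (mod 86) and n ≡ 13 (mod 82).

Reduce both congruences modulo 2, which divides 86 and 82: they say n ≡ 52 (mod 2) and n ≡ 13 (mod 2).
But 52 mod 2 = 0 while 13 mod 2 = 1, a contradiction.
So no integer satisfies both congruences.

There is no such integer.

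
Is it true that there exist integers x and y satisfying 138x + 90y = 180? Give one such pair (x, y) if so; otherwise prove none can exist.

Every value of 138x + 90y is a multiple of gcd(138, 90) = 6; since 6 ∣ 180, solutions exist.
Dividing through by 6 reduces the equation to 23x + 15y = 30.
Dividing repeatedly: 23 = 1·15 + 8, 15 = 1·8 + 7, 8 = 1·7 + 1, 7 = 7·1 + 0.
Back-substituting, 1 = 8 − 1·7 = 8 − (15 − 1·8) = −15 + 2·8 = −15 + 2·(23 − 1·15) = 2·23 − 3·15; that is, 23·2 + 15·(-3) = 1.
Scaling by 30 gives the particular solution (x, y) = (60, -90).
The general solution is x = 60 + 15k, y = -90 − 23k; taking k = -4 gives the smaller pair x = 0, y = 2.
Check: 138·0 + 90·2 = 0 + 180 = 180. ✓

x = 0, y = 2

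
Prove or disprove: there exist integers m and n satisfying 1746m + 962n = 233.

No such integers exist.

Both 1746 and 962 are divisible by gcd(1746, 962) = 2, hence so is any combination 1746m + 962n.
But 233 = 2·116 + 1, so 2 ∤ 233.
Hence no integers m, n satisfy the equation.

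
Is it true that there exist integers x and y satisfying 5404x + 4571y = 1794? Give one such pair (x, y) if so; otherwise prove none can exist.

No such integers exist.

Any value of 5404x + 4571y is a multiple of gcd(5404, 4571) = 7.
However 1794 leaves remainder 2 on division by 7.
So the equation is unsolvable over ℤ.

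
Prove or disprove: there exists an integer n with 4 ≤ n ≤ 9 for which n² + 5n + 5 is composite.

n = 5

At n = 5: 5² + 5·5 + 5 = 55 = 5·11, which is composite.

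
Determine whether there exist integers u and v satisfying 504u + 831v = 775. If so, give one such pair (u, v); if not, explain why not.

Any value of 504u + 831v is a multiple of gcd(504, 831) = 3.
However 775 leaves remainder 1 on division by 3.
Hence no integers u, v satisfy the equation.

There are no such integers.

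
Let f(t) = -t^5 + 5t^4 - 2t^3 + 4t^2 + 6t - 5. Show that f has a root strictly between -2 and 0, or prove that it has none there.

f(-2) = 127 and f(0) = -5, which have opposite signs.
f is continuous everywhere (it is a polynomial), in particular on [-2, 0].
By the Intermediate Value Theorem f must vanish at some point of (-2, 0).

Yes, f has a root in the interval.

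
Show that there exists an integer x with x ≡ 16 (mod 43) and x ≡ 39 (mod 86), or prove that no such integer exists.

No, no such integer exists.

Both moduli are multiples of 43 = gcd(43, 86), so any solution would satisfy x ≡ 16 and x ≡ 39 modulo 43 simultaneously.
But 16 mod 43 = 16 while 39 mod 43 = 39, a contradiction.
So no integer satisfies both congruences.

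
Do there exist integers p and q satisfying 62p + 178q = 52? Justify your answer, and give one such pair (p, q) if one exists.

gcd(62, 178) = 2, and 2 divides 52, so integer solutions exist.
Dividing through by 2 reduces the equation to 31p + 89q = 26.
Dividing repeatedly: 89 = 2·31 + 27, 31 = 1·27 + 4, 27 = 6·4 + 3, 4 = 1·3 + 1, 3 = 3·1 + 0.
Back-substituting, 1 = 4 − 1·3 = 4 − (27 − 6·4) = −27 + 7·4 = −27 + 7·(31 − 1·27) = 7·31 − 8·27 = 7·31 − 8·(89 − 2·31) = −8·89 + 23·31; that is, 31·23 + 89·(-8) = 1.
Scaling by 26 gives the particular solution (p, q) = (598, -208).
Subtracting 6·89 from p and adding 6·31 to q gives the tidier solution (64, -22).
Check: 62·64 + 178·(-22) = 3968 − 3916 = 52. ✓

p = 64, q = -22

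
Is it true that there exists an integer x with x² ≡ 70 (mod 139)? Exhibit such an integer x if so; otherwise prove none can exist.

Apply Euler's criterion with the prime 139: 70 is a quadratic residue iff 70^69 ≡ 1 (mod 139), and a non-residue iff it is ≡ −1.
Squaring successively (mod 139): 70^2 = 4900 ≡ 35; 70^4 ≡ 35² = 1225 ≡ 113; 70^8 ≡ 113² = 12769 ≡ 120; 70^16 ≡ 120² = 14400 ≡ 83; 70^32 ≡ 83² = 6889 ≡ 78; 70^64 ≡ 78² = 6084 ≡ 107.
Since 69 = 64 + 4 + 1, 70^69 ≡ 107 · 113 · 70; multiplying out mod 139: 107·113 = 12091 ≡ 137, then 137·70 = 9590 ≡ 138. Thus 70^69 ≡ 138 ≡ −1 (mod 139).
By Euler's criterion 70 is a quadratic non-residue mod 139: no x satisfies x² ≡ 70 (mod 139).

No, no such integer exists.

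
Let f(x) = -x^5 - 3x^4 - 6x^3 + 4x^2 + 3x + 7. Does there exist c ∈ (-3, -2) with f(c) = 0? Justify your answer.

f(-3) = 196 and f(-2) = 49, both positive, so a sign-change argument is unavailable; we show f keeps this sign on the whole interval.
Substitute x = -2 − u, where 0 < u < 1 on the interval. Expanding, f(-2 − u) = u^5 + 7u^4 + 22u^3 + 48u^2 + 69u + 49.
All 6 nonzero coefficients of this polynomial in u are positive; hence for u > 0 the value is a sum of positive terms (the constant 49 among them).
Therefore f(x) > 0 throughout (-3, -2), and f has no zero there.

No.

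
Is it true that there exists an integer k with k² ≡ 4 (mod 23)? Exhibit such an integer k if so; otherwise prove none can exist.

Take k = 2. Then 2² = 4, and since 0 ≤ 4 < 23 this is already reduced: 2² ≡ 4 (mod 23).

k = 2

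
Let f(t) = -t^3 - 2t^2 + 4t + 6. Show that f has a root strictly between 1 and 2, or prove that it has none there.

Such a root exists.

f(1) = 7 and f(2) = -2, which have opposite signs.
Since f is a polynomial it is continuous on [1, 2].
By the Intermediate Value Theorem, f takes the value 0 somewhere in the open interval.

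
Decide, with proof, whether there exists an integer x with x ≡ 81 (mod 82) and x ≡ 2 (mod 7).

The moduli 82 and 7 are coprime, so by the Chinese Remainder Theorem a unique solution modulo 574 exists.
Write x = 81 + 82t and require 81 + 82t ≡ 2 (mod 7), i.e. 82t ≡ 5 (mod 7).
82 ≡ 5 (mod 7), so this reads 5t ≡ 5 (mod 7). To invert 5 modulo 7: 7 = 1·5 + 2, 5 = 2·2 + 1, 2 = 2·1 + 0, and unwinding, 1 = 5 − 2·2 = 5 − 2·(7 − 1·5) = −2·7 + 3·5. Thus 5⁻¹ ≡ 3 (mod 7).
Multiplying by 3: t ≡ 3·5 = 15 ≡ 1 (mod 7).
With t = 1: x = 81 + 82·1 = 163.
Check: 163 mod 82 = 81, 163 mod 7 = 2. ✓

x = 163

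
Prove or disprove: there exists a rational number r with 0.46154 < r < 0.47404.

Multiplying by 15: 15·0.46154 = 6.92310 and 15·0.47404 = 7.11060, so the integer 7 lies strictly between them.
Dividing back, 0.46154 < 7/15 < 0.47404, and 7/15 is rational.

r = 7/15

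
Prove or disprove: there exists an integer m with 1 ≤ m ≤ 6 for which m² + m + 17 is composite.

No, no such integer m in that range exists.

The values for m = 1, 2, …, 6 are 19, 23, 29, 37, 47, 59, and each of these is prime.
So no value in the range makes the expression composite.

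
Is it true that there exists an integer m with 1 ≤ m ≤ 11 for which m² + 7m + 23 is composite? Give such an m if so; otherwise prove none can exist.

At m = 8: 8² + 7·8 + 23 = 143 = 11·13, which is composite.

m = 8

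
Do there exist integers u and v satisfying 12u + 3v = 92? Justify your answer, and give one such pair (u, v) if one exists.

No, no such integers exist.

gcd(12, 3) = 3, so every integer of the form 12u + 3v is a multiple of 3.
But 92 = 3·30 + 2, so 3 ∤ 92.
Hence no integers u, v satisfy the equation.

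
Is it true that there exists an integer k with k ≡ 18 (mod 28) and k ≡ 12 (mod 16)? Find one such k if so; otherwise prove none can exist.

gcd(28, 16) = 4. If k ≡ 18 (mod 28) and k ≡ 12 (mod 16), then k ≡ 18 (mod 4) and k ≡ 12 (mod 4).
However 18 ≡ 2 and 12 ≡ 0 (mod 4), and 2 ≠ 0.
So no integer satisfies both congruences.

No, no such integer exists.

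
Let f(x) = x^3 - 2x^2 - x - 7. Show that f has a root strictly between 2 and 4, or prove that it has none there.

Yes, f has a root in the interval.

f(2) = -9 and f(4) = 21, which have opposite signs.
f is continuous everywhere (it is a polynomial), in particular on [2, 4].
By the Intermediate Value Theorem, f takes the value 0 somewhere in the open interval.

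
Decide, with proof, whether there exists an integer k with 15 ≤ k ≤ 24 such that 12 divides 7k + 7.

k = 23 works, since 7·23 + 7 = 168 = 14·12.

k = 23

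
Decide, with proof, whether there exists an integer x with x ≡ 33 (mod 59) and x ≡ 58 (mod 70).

x = 3278

The moduli 59 and 70 are coprime, so by the Chinese Remainder Theorem a unique solution modulo 4130 exists.
Write x = 33 + 59t and require 33 + 59t ≡ 58 (mod 70), i.e. 59t ≡ 25 (mod 70).
Invert 59 mod 70 by the Euclidean algorithm: 70 = 1·59 + 11, 59 = 5·11 + 4, 11 = 2·4 + 3, 4 = 1·3 + 1, 3 = 3·1 + 0; back-substituting, 1 = 4 − 1·3 = 4 − (11 − 2·4) = −11 + 3·4 = −11 + 3·(59 − 5·11) = 3·59 − 16·11 = 3·59 − 16·(70 − 1·59) = −16·70 + 19·59. Hence 59·19 ≡ 1, so 59⁻¹ ≡ 19 (mod 70).
Therefore t ≡ 19·25 = 475 ≡ 55 (mod 70).
With t = 55: x = 33 + 59·55 = 3278.
Check: 3278 mod 59 = 33, 3278 mod 70 = 58. ✓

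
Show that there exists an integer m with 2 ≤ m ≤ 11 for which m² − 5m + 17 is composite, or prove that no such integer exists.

No, no such integer m in that range exists.

The values for m = 2, 3, …, 11 are 11, 11, 13, 17, 23, 31, 41, 53, 67, 83, and each of these is prime.
So no value in the range makes the expression composite.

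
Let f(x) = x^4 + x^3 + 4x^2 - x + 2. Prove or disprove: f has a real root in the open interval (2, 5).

f(2) = 40 and f(5) = 847, both positive, so a sign-change argument is unavailable; we show f keeps this sign on the whole interval.
Substitute x = 2 + u, where 0 < u < 3 on the interval. Expanding, f(2 + u) = u^4 + 9u^3 + 34u^2 + 59u + 40.
The nonzero coefficients here are all positive, so for u > 0 every term is positive (or zero), and the constant term 40 is strictly positive.
So f is strictly positive on (2, 5); no root exists in the interval.

No.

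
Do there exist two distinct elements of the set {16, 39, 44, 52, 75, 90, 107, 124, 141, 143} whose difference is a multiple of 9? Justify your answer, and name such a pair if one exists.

Yes: 16 and 52.

Both 16 and 52 leave remainder 7 on division by 9; their difference 36 = 4·9 is a multiple of 9.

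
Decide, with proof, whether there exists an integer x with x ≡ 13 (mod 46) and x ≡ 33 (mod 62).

x = 1025

The moduli are not coprime: gcd(46, 62) = 2. Compatibility requires 2 ∣ (33 − 13) = 20, which holds, so solutions exist.
Put x = 13 + 46t, so we need 46t ≡ 20 (mod 62), equivalently (divide by 2) 23t ≡ 10 (mod 31).
Invert 23 mod 31 by the Euclidean algorithm: 31 = 1·23 + 8, 23 = 2·8 + 7, 8 = 1·7 + 1, 7 = 7·1 + 0; back-substituting, 1 = 8 − 1·7 = 8 − (23 − 2·8) = −23 + 3·8 = −23 + 3·(31 − 1·23) = 3·31 − 4·23. Hence 23·(-4) ≡ 1, so 23⁻¹ ≡ -4 ≡ 27 (mod 31).
Therefore t ≡ 27·10 = 270 ≡ 22 (mod 31).
Then x = 13 + 46·22 = 1025.
Check: 1025 mod 46 = 13, 1025 mod 62 = 33. ✓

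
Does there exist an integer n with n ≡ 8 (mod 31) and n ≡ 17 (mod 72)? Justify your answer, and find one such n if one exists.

n = 1961

gcd(31, 72) = 1, so the Chinese Remainder Theorem guarantees exactly one residue class mod 2232 satisfying both.
Any solution of the first congruence is n = 8 + 31t; substituting into the second, 31t ≡ 17 − 8 ≡ 9 (mod 72).
To invert 31 modulo 72: 72 = 2·31 + 10, 31 = 3·10 + 1, 10 = 10·1 + 0, and unwinding, 1 = 31 − 3·10 = 31 − 3·(72 − 2·31) = −3·72 + 7·31. Thus 31⁻¹ ≡ 7 (mod 72).
Multiplying by 7: t ≡ 7·9 = 63 (mod 72).
With t = 63: n = 8 + 31·63 = 1961.
Check: 1961 mod 31 = 8, 1961 mod 72 = 17. ✓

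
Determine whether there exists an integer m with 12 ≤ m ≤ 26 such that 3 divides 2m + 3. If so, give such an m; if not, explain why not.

m = 12

At m = 12 we get 2·12 + 3 = 27, and 27 = 3·9.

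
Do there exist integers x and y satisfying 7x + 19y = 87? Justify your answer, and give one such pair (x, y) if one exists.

7 and 19 are coprime, so 7x + 19y ranges over all of ℤ.
Euclidean algorithm: 19 = 2·7 + 5, 7 = 1·5 + 2, 5 = 2·2 + 1, 2 = 2·1 + 0.
Unwinding: 1 = 5 − 2·2 = 5 − 2·(7 − 1·5) = −2·7 + 3·5 = −2·7 + 3·(19 − 2·7) = 3·19 − 8·7, i.e. 7·(-8) + 19·3 = 1.
Times 87: 7·(-696) + 19·261 = 87, so (-696, 261) solves it.
The general solution is x = -696 + 19k, y = 261 − 7k; taking k = 37 gives the smaller pair x = 7, y = 2.
Check: 7·7 + 19·2 = 49 + 38 = 87. ✓

x = 7, y = 2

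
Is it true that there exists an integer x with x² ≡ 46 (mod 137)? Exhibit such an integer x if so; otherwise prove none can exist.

No, no such integer exists.

Apply Euler's criterion with the prime 137: 46 is a quadratic residue iff 46^68 ≡ 1 (mod 137), and a non-residue iff it is ≡ −1.
Squaring successively (mod 137): 46^2 = 2116 ≡ 61; 46^4 ≡ 61² = 3721 ≡ 22; 46^8 ≡ 22² = 484 ≡ 73; 46^16 ≡ 73² = 5329 ≡ 123; 46^32 ≡ 123² = 15129 ≡ 59; 46^64 ≡ 59² = 3481 ≡ 56.
Since 68 = 64 + 4, 46^68 ≡ 56 · 22; multiplying out mod 137: 56·22 = 1232 ≡ 136. Thus 46^68 ≡ 136 ≡ −1 (mod 137).
By Euler's criterion 46 is a quadratic non-residue mod 137: no x satisfies x² ≡ 46 (mod 137).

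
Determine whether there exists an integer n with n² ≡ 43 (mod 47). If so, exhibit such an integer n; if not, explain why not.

47 is prime, so by Euler's criterion 43 is a square mod 47 iff 43^((47−1)/2) = 43^23 ≡ 1 (mod 47).
Repeated squaring mod 47: 43^2 = 1849 ≡ 16; 43^4 ≡ 16² = 256 ≡ 21; 43^8 ≡ 21² = 441 ≡ 18; 43^16 ≡ 18² = 324 ≡ 42.
Since 23 = 16 + 4 + 2 + 1, 43^23 ≡ 42 · 21 · 16 · 43; multiplying out mod 47: 42·21 = 882 ≡ 36, then 36·16 = 576 ≡ 12, then 12·43 = 516 ≡ 46. Thus 43^23 ≡ 46 ≡ −1 (mod 47).
The value −1 means 43 is a non-residue modulo 47, so n² ≡ 43 (mod 47) is impossible.

No, no such integer exists.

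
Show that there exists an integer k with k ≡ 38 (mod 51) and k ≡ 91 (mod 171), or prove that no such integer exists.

gcd(51, 171) = 3. If k ≡ 38 (mod 51) and k ≡ 91 (mod 171), then k ≡ 38 (mod 3) and k ≡ 91 (mod 3).
But 38 mod 3 = 2 while 91 mod 3 = 1, a contradiction.
Hence the system has no solution.

No such integer exists.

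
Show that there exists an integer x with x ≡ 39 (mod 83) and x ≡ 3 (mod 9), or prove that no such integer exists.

gcd(83, 9) = 1, so the Chinese Remainder Theorem guarantees exactly one residue class mod 747 satisfying both.
Any solution of the first congruence is x = 39 + 83t; substituting into the second, 83t ≡ 3 − 39 ≡ 0 (mod 9).
83 ≡ 2 (mod 9), so this reads 2t ≡ 0 (mod 9). t = 0 satisfies this.
With t = 0: x = 39 + 83·0 = 39.
Indeed 39 ≡ 39 (mod 83) and 39 ≡ 3 (mod 9).

x = 39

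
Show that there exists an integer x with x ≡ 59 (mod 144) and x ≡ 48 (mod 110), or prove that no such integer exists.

gcd(144, 110) = 2. If x ≡ 59 (mod 144) and x ≡ 48 (mod 110), then x ≡ 59 (mod 2) and x ≡ 48 (mod 2).
But 59 mod 2 = 1 while 48 mod 2 = 0, a contradiction.
Hence the system has no solution.

No such integer exists.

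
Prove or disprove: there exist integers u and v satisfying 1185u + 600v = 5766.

Any value of 1185u + 600v is a multiple of gcd(1185, 600) = 15.
But 5766 is not a multiple of 15 (it leaves remainder 6).
So the equation is unsolvable over ℤ.

No, no such integers exist.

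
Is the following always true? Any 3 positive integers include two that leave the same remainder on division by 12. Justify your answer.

No, the set {3, 4, 5} is a counterexample.

Take the 3 consecutive integers 3, 4, 5: their residues mod 12 are all distinct because 3 ≤ 12.
Hence this collection has no pair with equal remainders mod 12, disproving the claim.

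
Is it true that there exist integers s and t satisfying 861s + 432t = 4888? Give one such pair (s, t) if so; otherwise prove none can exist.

No, no such integers exist.

gcd(861, 432) = 3, so every integer of the form 861s + 432t is a multiple of 3.
But 4888 = 3·1629 + 1, so 3 ∤ 4888.
Hence no integers s, t satisfy the equation.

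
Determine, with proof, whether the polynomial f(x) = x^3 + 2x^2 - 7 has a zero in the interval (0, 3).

f(0) = -7 and f(3) = 38, which have opposite signs.
f is continuous everywhere (it is a polynomial), in particular on [0, 3].
By the Intermediate Value Theorem, f takes the value 0 somewhere in the open interval.

Yes, f has a root in the interval.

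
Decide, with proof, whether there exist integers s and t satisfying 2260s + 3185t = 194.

No, no such integers exist.

Both 2260 and 3185 are divisible by gcd(2260, 3185) = 5, hence so is any combination 2260s + 3185t.
But 194 = 5·38 + 4, so 5 ∤ 194.
Therefore 2260s + 3185t = 194 has no solution in integers.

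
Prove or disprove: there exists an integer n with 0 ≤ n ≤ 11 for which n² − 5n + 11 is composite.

n = 8

At n = 8: 8² − 5·8 + 11 = 35 = 5·7, which is composite.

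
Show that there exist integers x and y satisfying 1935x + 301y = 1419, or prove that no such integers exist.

gcd(1935, 301) = 43, and 43 divides 1419, so integer solutions exist.
Dividing through by 43 reduces the equation to 45x + 7y = 33.
Euclidean algorithm: 45 = 6·7 + 3, 7 = 2·3 + 1, 3 = 3·1 + 0.
Working back up the chain: 1 = 7 − 2·3 = 7 − 2·(45 − 6·7) = −2·45 + 13·7. So 45·(-2) + 7·13 = 1.
Times 33: 45·(-66) + 7·429 = 33, so (-66, 429) solves it.
Shifting by a multiple of (7, −45) keeps it a solution: x = -66 + 10·7 = 4, y = 429 − 10·45 = -21.
Indeed 1935·4 + 301·(-21) = 7740 − 6321 = 1419.

x = 4, y = -21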